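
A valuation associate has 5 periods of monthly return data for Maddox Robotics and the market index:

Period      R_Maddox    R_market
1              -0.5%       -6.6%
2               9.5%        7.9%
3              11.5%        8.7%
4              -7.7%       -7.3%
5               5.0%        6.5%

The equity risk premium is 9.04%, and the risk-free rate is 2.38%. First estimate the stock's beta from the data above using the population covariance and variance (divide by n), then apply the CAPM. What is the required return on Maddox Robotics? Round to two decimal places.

10.52%

Mean R_i = (-0.5 + 9.5 + 11.5 − 7.7 + 5.0) / 5 = 3.5600%
Mean R_m = (-6.6 + 7.9 + 8.7 − 7.3 + 6.5) / 5 = 1.8400%
Σ(R_i − R̄_i)(R_m − R̄_m) = 234.3580  ⇒  Cov = 234.3580 / 5 = 46.8716
Σ(R_m − R̄_m)² = 260.2720  ⇒  Var(R_m) = 260.2720 / 5 = 52.0544
β = Cov / Var(R_m) = 46.8716 / 52.0544 = 0.9004
E(R) = R_f + β × MRP = 2.38% + 0.9004 × 9.04% = 10.52%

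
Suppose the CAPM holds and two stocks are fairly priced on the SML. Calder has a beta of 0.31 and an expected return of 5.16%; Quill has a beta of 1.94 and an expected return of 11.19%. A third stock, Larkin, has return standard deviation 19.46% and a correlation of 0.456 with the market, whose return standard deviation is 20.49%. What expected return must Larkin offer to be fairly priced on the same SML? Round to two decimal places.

MRP = (11.19% − 5.16%) / (1.94 − 0.31) = 3.6994%
R_f = 5.16% − 0.31 × 3.6994% = 4.0132%
β_Larkin = ρ·σ_i/σ_m = 0.456 × 19.46 / 20.49 = 0.4331
E(R_Larkin) = R_f + β × MRP = 4.0132% + 0.4331 × 3.6994% = 5.62%

5.62%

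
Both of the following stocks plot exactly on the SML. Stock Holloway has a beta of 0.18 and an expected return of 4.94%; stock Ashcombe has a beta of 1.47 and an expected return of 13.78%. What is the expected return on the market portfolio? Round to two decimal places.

10.56%

Both satisfy E(R) = R_f + β·MRP, so the slope of the SML is
MRP = (13.78% − 4.94%) / (1.47 − 0.18) = 8.84% / 1.29 = 6.8527%
R_f = E(R_Holloway) − β_Holloway·MRP = 4.94% − 0.18 × 6.8527% = 3.7065%
E(R_m) = R_f + MRP = 3.7065% + 6.8527% = 10.56%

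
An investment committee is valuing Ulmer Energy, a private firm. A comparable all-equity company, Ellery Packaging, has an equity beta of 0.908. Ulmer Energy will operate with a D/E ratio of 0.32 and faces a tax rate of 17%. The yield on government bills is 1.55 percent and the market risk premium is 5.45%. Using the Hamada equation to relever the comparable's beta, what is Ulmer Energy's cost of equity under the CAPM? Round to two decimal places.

β_L = β_U × [1 + (1 − t)(D/E)] = 0.908 × [1 + (1 − 0.17) × 0.32]
    = 0.908 × [1 + 0.83 × 0.32] = 0.908 × 1.2656 = 1.1492
E(R) = R_f + β_L × MRP = 1.55% + 1.1492 × 5.45% = 7.81%

7.81%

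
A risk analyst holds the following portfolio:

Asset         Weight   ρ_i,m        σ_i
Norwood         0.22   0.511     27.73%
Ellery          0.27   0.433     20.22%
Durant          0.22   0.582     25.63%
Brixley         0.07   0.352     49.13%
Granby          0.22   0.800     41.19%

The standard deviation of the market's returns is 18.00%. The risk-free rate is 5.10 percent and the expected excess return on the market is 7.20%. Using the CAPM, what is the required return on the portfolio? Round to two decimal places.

β_Norwood = 0.511 × 27.73% / 18.00% = 0.7872
β_Ellery = 0.433 × 20.22% / 18.00% = 0.4864
β_Durant = 0.582 × 25.63% / 18.00% = 0.8287
β_Brixley = 0.352 × 49.13% / 18.00% = 0.9608
β_Granby = 0.800 × 41.19% / 18.00% = 1.8307
β_P = Σ w_i β_i = 0.22×0.7872 + 0.27×0.4864 + 0.22×0.8287 + 0.07×0.9608 + 0.22×1.8307 = 0.9568
E(R_P) = R_f + β_P × MRP = 5.10% + 0.9568 × 7.20% = 11.99%

11.99%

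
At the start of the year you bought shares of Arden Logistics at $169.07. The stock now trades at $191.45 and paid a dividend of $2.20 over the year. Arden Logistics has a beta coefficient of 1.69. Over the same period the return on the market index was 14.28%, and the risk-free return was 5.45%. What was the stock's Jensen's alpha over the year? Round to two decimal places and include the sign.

-5.83%

Realised HPR = (P1 + D1 − P0) / P0 = (191.45 + 2.20 − 169.07) / 169.07 = 24.58 / 169.07 = 14.5384%
MRP = 14.28% − 5.45% = 8.83%
CAPM required = R_f + β·MRP = 5.45% + 1.69 × 8.83% = 20.3727%
α = realised − required = 14.5384% − 20.3727% = -5.83%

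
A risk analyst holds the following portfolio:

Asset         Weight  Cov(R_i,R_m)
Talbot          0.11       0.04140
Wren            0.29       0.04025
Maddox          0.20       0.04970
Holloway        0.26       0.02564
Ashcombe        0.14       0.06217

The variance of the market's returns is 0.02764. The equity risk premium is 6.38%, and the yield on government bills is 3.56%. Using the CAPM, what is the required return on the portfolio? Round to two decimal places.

β_Talbot = 0.04140 / 0.02764 = 1.4978
β_Wren = 0.04025 / 0.02764 = 1.4562
β_Maddox = 0.04970 / 0.02764 = 1.7981
β_Holloway = 0.02564 / 0.02764 = 0.9276
β_Ashcombe = 0.06217 / 0.02764 = 2.2493
β_P = Σ w_i β_i = 0.11×1.4978 + 0.29×1.4562 + 0.20×1.7981 + 0.26×0.9276 + 0.14×2.2493 = 1.5028
E(R_P) = R_f + β_P × MRP = 3.56% + 1.5028 × 6.38% = 13.15%

13.15%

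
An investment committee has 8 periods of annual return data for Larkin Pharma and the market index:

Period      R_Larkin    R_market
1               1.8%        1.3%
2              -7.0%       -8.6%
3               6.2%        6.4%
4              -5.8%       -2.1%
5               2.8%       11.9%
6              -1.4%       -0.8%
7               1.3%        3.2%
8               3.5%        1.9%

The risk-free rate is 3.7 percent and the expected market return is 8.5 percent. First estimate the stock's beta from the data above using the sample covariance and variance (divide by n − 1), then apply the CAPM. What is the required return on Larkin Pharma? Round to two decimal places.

Mean R_i = (1.8 − 7.0 + 6.2 − 5.8 + 2.8 − 1.4 + 1.3 + 3.5) / 8 = 0.1750%
Mean R_m = (1.3 − 8.6 + 6.4 − 2.1 + 11.9 − 0.8 + 3.2 + 1.9) / 8 = 1.6500%
Σ(R_i − R̄_i)(R_m − R̄_m) = 157.3400  ⇒  Cov = 157.3400 / 7 = 22.4771
Σ(R_m − R̄_m)² = 255.3400  ⇒  Var(R_m) = 255.3400 / 7 = 36.4771
β = Cov / Var(R_m) = 22.4771 / 36.4771 = 0.6162
MRP = 8.5% − 3.7% = 4.80%
E(R) = R_f + β × MRP = 3.7% + 0.6162 × 4.8% = 6.66%

6.66%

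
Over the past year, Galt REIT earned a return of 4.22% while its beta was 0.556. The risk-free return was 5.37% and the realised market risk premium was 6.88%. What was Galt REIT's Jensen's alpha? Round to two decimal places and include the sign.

CAPM benchmark = R_f + β(R_m − R_f) = 5.37% + 0.556 × 6.88% = 9.19528%
α = actual − benchmark = 4.22% − 9.19528% = -4.98%

-4.98%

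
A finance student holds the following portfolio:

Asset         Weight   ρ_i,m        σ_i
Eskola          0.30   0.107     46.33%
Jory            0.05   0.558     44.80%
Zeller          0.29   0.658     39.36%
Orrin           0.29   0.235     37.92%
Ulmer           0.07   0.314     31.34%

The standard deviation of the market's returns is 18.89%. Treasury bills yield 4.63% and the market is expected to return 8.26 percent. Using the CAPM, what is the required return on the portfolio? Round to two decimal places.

7.23%

β_Eskola = 0.107 × 46.33% / 18.89% = 0.2624
β_Jory = 0.558 × 44.80% / 18.89% = 1.3234
β_Zeller = 0.658 × 39.36% / 18.89% = 1.3710
β_Orrin = 0.235 × 37.92% / 18.89% = 0.4717
β_Ulmer = 0.314 × 31.34% / 18.89% = 0.5210
β_P = Σ w_i β_i = 0.30×0.2624 + 0.05×1.3234 + 0.29×1.3710 + 0.29×0.4717 + 0.07×0.5210 = 0.7157
MRP = 8.26% − 4.63% = 3.63%
E(R_P) = R_f + β_P × MRP = 4.63% + 0.7157 × 3.63% = 7.23%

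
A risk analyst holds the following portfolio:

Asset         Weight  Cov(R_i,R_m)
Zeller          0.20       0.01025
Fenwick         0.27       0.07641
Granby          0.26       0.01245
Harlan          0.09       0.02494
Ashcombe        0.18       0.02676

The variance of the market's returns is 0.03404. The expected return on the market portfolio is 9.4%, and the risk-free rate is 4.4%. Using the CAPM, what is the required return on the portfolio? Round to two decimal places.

9.24%

β_Zeller = 0.01025 / 0.03404 = 0.3011
β_Fenwick = 0.07641 / 0.03404 = 2.2447
β_Granby = 0.01245 / 0.03404 = 0.3657
β_Harlan = 0.02494 / 0.03404 = 0.7327
β_Ashcombe = 0.02676 / 0.03404 = 0.7861
β_P = Σ w_i β_i = 0.20×0.3011 + 0.27×2.2447 + 0.26×0.3657 + 0.09×0.7327 + 0.18×0.7861 = 0.9688
MRP = 9.4% − 4.4% = 5.00%
E(R_P) = R_f + β_P × MRP = 4.4% + 0.9688 × 5.0% = 9.24%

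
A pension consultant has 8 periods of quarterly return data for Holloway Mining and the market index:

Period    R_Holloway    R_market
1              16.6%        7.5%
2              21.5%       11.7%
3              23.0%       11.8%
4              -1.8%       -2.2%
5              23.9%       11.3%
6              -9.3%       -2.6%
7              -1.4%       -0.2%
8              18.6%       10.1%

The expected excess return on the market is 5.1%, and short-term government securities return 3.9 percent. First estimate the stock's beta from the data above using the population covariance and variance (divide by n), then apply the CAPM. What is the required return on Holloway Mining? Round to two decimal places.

Mean R_i = (16.6 + 21.5 + 23.0 − 1.8 + 23.9 − 9.3 − 1.4 + 18.6) / 8 = 11.3875%
Mean R_m = (7.5 + 11.7 + 11.8 − 2.2 + 11.3 − 2.6 − 0.2 + 10.1) / 8 = 5.9250%
Σ(R_i − R̄_i)(R_m − R̄_m) = 594.0325  ⇒  Cov = 594.0325 / 8 = 74.2541
Σ(R_m − R̄_m)² = 292.8750  ⇒  Var(R_m) = 292.8750 / 8 = 36.6094
β = Cov / Var(R_m) = 74.2541 / 36.6094 = 2.0283
E(R) = R_f + β × MRP = 3.9% + 2.0283 × 5.1% = 14.24%

14.24%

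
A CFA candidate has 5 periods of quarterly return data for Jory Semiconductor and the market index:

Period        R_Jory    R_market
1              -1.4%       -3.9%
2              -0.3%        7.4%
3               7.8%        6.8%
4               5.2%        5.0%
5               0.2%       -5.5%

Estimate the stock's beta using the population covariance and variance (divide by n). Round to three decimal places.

Mean R_i = (-1.4 − 0.3 + 7.8 + 5.2 + 0.2) / 5 = 2.3000%
Mean R_m = (-3.9 + 7.4 + 6.8 + 5.0 − 5.5) / 5 = 1.9600%
Σ(R_i − R̄_i)(R_m − R̄_m) = 58.6400  ⇒  Cov = 58.6400 / 5 = 11.7280
Σ(R_m − R̄_m)² = 152.2520  ⇒  Var(R_m) = 152.2520 / 5 = 30.4504
β = Cov / Var(R_m) = 11.7280 / 30.4504 = 0.3852

0.385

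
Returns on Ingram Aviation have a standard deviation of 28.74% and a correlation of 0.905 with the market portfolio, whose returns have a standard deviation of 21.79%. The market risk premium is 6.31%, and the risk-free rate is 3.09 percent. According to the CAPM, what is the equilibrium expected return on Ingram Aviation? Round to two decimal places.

β = ρ × σ_i / σ_m = 0.905 × 28.74% / 21.79% = 1.1937
E(R) = 3.09% + 1.1937 × 6.31% = 10.62%

10.62%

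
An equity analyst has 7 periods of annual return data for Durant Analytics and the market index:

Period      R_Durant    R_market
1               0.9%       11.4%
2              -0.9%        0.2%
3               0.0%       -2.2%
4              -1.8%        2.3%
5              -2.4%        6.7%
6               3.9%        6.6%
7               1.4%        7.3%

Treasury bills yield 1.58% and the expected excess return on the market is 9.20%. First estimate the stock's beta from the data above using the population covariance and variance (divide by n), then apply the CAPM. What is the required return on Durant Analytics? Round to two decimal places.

3.02%

Mean R_i = (0.9 − 0.9 + 0.0 − 1.8 − 2.4 + 3.9 + 1.4) / 7 = 0.1571%
Mean R_m = (11.4 + 0.2 − 2.2 + 2.3 + 6.7 + 6.6 + 7.3) / 7 = 4.6143%
Σ(R_i − R̄_i)(R_m − R̄_m) = 20.7443  ⇒  Cov = 20.7443 / 7 = 2.9635
Σ(R_m − R̄_m)² = 132.8286  ⇒  Var(R_m) = 132.8286 / 7 = 18.9755
β = Cov / Var(R_m) = 2.9635 / 18.9755 = 0.1562
E(R) = R_f + β × MRP = 1.58% + 0.1562 × 9.20% = 3.02%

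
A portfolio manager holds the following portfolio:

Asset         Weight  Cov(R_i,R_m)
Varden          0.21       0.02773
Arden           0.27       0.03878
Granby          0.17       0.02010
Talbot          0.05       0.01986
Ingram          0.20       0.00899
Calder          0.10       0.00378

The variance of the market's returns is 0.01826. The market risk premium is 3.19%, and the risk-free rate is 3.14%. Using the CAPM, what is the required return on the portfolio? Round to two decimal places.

7.14%

β_Varden = 0.02773 / 0.01826 = 1.5186
β_Arden = 0.03878 / 0.01826 = 2.1238
β_Granby = 0.02010 / 0.01826 = 1.1008
β_Talbot = 0.01986 / 0.01826 = 1.0876
β_Ingram = 0.00899 / 0.01826 = 0.4923
β_Calder = 0.00378 / 0.01826 = 0.2070
β_P = Σ w_i β_i = 0.21×1.5186 + 0.27×2.1238 + 0.17×1.1008 + 0.05×1.0876 + 0.20×0.4923 + 0.10×0.2070 = 1.2530
E(R_P) = R_f + β_P × MRP = 3.14% + 1.2530 × 3.19% = 7.14%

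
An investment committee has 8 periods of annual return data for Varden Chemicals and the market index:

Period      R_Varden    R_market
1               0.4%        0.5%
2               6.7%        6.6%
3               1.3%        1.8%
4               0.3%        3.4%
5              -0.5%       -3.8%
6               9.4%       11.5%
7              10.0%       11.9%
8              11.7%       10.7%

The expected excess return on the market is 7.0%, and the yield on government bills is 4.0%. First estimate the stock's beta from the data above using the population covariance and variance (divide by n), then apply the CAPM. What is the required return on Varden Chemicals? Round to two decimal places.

9.75%

Mean R_i = (0.4 + 6.7 + 1.3 + 0.3 − 0.5 + 9.4 + 10.0 + 11.7) / 8 = 4.9125%
Mean R_m = (0.5 + 6.6 + 1.8 + 3.4 − 3.8 + 11.5 + 11.9 + 10.7) / 8 = 5.3250%
Σ(R_i − R̄_i)(R_m − R̄_m) = 192.6975  ⇒  Cov = 192.6975 / 8 = 24.0872
Σ(R_m − R̄_m)² = 234.5550  ⇒  Var(R_m) = 234.5550 / 8 = 29.3194
β = Cov / Var(R_m) = 24.0872 / 29.3194 = 0.8215
E(R) = R_f + β × MRP = 4.0% + 0.8215 × 7.0% = 9.75%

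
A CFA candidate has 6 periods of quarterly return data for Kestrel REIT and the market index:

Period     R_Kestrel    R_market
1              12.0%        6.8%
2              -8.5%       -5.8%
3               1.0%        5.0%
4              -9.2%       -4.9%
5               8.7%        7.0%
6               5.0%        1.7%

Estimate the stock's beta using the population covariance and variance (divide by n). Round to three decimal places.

Mean R_i = (12.0 − 8.5 + 1.0 − 9.2 + 8.7 + 5.0) / 6 = 1.5000%
Mean R_m = (6.8 − 5.8 + 5.0 − 4.9 + 7.0 + 1.7) / 6 = 1.6333%
Σ(R_i − R̄_i)(R_m − R̄_m) = 235.6800  ⇒  Cov = 235.6800 / 6 = 39.2800
Σ(R_m − R̄_m)² = 164.7733  ⇒  Var(R_m) = 164.7733 / 6 = 27.4622
β = Cov / Var(R_m) = 39.2800 / 27.4622 = 1.4303

1.430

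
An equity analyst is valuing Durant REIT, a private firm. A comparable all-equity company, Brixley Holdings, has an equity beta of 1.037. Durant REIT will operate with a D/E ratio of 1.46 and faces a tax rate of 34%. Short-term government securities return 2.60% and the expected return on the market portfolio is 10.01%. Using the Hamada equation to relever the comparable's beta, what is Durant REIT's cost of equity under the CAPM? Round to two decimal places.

β_L = β_U × [1 + (1 − t)(D/E)] = 1.037 × [1 + (1 − 0.34) × 1.46]
    = 1.037 × [1 + 0.66 × 1.46] = 1.037 × 1.9636 = 2.0363
MRP = 10.01% − 2.60% = 7.41%
E(R) = R_f + β_L × MRP = 2.60% + 2.0363 × 7.41% = 17.69%

17.69%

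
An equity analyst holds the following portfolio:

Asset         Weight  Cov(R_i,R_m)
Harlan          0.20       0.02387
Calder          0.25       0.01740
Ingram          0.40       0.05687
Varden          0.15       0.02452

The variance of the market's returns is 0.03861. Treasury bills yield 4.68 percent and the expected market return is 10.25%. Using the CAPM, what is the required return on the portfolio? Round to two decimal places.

9.81%

β_Harlan = 0.02387 / 0.03861 = 0.6182
β_Calder = 0.01740 / 0.03861 = 0.4507
β_Ingram = 0.05687 / 0.03861 = 1.4729
β_Varden = 0.02452 / 0.03861 = 0.6351
β_P = Σ w_i β_i = 0.20×0.6182 + 0.25×0.4507 + 0.40×1.4729 + 0.15×0.6351 = 0.9207
MRP = 10.25% − 4.68% = 5.57%
E(R_P) = R_f + β_P × MRP = 4.68% + 0.9207 × 5.57% = 9.81%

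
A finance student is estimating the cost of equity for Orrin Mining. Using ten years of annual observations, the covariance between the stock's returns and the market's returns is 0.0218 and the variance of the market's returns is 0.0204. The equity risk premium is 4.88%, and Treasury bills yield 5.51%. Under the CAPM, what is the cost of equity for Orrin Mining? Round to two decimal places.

10.72%

β = Cov(R_i, R_m) / Var(R_m) = 0.0218 / 0.0204 = 1.0686
E(R) = R_f + β × MRP = 5.51% + 1.0686 × 4.88% = 10.72%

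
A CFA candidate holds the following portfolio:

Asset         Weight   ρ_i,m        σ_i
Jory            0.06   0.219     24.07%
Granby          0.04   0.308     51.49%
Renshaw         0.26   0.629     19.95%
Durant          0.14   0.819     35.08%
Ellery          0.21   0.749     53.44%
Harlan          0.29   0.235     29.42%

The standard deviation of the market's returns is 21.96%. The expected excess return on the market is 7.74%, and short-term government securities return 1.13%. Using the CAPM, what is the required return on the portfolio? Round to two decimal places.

7.70%

β_Jory = 0.219 × 24.07% / 21.96% = 0.2400
β_Granby = 0.308 × 51.49% / 21.96% = 0.7222
β_Renshaw = 0.629 × 19.95% / 21.96% = 0.5714
β_Durant = 0.819 × 35.08% / 21.96% = 1.3083
β_Ellery = 0.749 × 53.44% / 21.96% = 1.8227
β_Harlan = 0.235 × 29.42% / 21.96% = 0.3148
β_P = Σ w_i β_i = 0.06×0.2400 + 0.04×0.7222 + 0.26×0.5714 + 0.14×1.3083 + 0.21×1.8227 + 0.29×0.3148 = 0.8491
E(R_P) = R_f + β_P × MRP = 1.13% + 0.8491 × 7.74% = 7.70%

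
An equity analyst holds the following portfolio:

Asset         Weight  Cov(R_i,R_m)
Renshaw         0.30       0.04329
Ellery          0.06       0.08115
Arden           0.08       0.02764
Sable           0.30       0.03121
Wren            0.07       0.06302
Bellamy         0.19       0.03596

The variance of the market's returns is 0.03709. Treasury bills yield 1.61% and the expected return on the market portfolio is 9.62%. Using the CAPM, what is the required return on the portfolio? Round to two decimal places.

10.39%

β_Renshaw = 0.04329 / 0.03709 = 1.1672
β_Ellery = 0.08115 / 0.03709 = 2.1879
β_Arden = 0.02764 / 0.03709 = 0.7452
β_Sable = 0.03121 / 0.03709 = 0.8415
β_Wren = 0.06302 / 0.03709 = 1.6991
β_Bellamy = 0.03596 / 0.03709 = 0.9695
β_P = Σ w_i β_i = 0.30×1.1672 + 0.06×2.1879 + 0.08×0.7452 + 0.30×0.8415 + 0.07×1.6991 + 0.19×0.9695 = 1.0966
MRP = 9.62% − 1.61% = 8.01%
E(R_P) = R_f + β_P × MRP = 1.61% + 1.0966 × 8.01% = 10.39%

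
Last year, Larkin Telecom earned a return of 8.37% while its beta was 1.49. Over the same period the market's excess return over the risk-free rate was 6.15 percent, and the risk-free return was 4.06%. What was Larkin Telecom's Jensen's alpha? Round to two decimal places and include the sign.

CAPM benchmark = R_f + β(R_m − R_f) = 4.06% + 1.49 × 6.15% = 13.2235%
α = actual − benchmark = 8.37% − 13.2235% = -4.85%

-4.85%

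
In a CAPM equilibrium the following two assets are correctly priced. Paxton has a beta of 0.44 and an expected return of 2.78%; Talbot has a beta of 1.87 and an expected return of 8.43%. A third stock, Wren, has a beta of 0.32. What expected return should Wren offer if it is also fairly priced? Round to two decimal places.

2.31%

MRP (SML slope) = (8.43% − 2.78%) / (1.87 − 0.44) = 5.65% / 1.43 = 3.9510%
R_f (intercept) = 2.78% − 0.44 × 3.9510% = 1.0416%
E(R_Wren) = R_f + β × MRP = 1.0416% + 0.32 × 3.9510% = 2.31%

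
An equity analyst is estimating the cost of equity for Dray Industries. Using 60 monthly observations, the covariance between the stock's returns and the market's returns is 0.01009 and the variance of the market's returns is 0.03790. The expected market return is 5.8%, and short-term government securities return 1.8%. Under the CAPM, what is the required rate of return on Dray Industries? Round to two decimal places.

2.86%

β = Cov(R_i, R_m) / Var(R_m) = 0.01009 / 0.03790 = 0.2662
MRP = 5.8% − 1.8% = 4.00%
E(R) = R_f + β × MRP = 1.8% + 0.2662 × 4.0% = 2.86%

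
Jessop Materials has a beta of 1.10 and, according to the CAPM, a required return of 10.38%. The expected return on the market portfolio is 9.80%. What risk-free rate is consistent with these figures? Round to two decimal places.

4.00%

E(R) = R_f + β(E(R_m) − R_f) = R_f(1 − β) + β·E(R_m)
10.38% = R_f × (1 − 1.10) + 1.10 × 9.80%
10.38% = R_f × -0.10 + 10.7800%
R_f = (10.38% − 10.7800%) / -0.10 = 4.00%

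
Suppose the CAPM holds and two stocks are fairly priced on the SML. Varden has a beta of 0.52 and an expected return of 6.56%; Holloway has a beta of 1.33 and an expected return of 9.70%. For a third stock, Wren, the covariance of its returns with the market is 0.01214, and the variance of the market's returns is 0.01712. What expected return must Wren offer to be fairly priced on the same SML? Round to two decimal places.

MRP = (9.70% − 6.56%) / (1.33 − 0.52) = 3.8765%
R_f = 6.56% − 0.52 × 3.8765% = 4.5442%
β_Wren = Cov / Var(R_m) = 0.01214 / 0.01712 = 0.7091
E(R_Wren) = R_f + β × MRP = 4.5442% + 0.7091 × 3.8765% = 7.29%

7.29%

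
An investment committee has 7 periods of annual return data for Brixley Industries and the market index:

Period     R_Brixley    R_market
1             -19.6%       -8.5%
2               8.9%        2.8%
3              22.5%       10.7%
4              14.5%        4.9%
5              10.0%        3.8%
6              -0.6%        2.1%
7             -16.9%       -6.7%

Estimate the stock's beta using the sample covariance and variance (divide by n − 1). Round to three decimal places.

Mean R_i = (-19.6 + 8.9 + 22.5 + 14.5 + 10.0 − 0.6 − 16.9) / 7 = 2.6857%
Mean R_m = (-8.5 + 2.8 + 10.7 + 4.9 + 3.8 + 2.1 − 6.7) / 7 = 1.3000%
Σ(R_i − R̄_i)(R_m − R̄_m) = 628.8500  ⇒  Cov = 628.8500 / 6 = 104.8083
Σ(R_m − R̄_m)² = 270.5000  ⇒  Var(R_m) = 270.5000 / 6 = 45.0833
β = Cov / Var(R_m) = 104.8083 / 45.0833 = 2.3248

2.325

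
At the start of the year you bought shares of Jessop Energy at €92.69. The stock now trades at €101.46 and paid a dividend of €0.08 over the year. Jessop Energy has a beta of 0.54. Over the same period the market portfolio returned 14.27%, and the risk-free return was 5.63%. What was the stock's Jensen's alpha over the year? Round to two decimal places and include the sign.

Realised HPR = (P1 + D1 − P0) / P0 = (101.46 + 0.08 − 92.69) / 92.69 = 8.85 / 92.69 = 9.5480%
MRP = 14.27% − 5.63% = 8.64%
CAPM required = R_f + β·MRP = 5.63% + 0.54 × 8.64% = 10.2956%
α = realised − required = 9.5480% − 10.2956% = -0.75%

-0.75%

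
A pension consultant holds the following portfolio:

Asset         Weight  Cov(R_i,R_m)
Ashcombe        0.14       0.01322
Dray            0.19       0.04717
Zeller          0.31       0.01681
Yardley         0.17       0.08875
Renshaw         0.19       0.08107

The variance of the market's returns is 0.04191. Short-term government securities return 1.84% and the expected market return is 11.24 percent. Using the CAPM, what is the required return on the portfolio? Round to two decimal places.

12.27%

β_Ashcombe = 0.01322 / 0.04191 = 0.3154
β_Dray = 0.04717 / 0.04191 = 1.1255
β_Zeller = 0.01681 / 0.04191 = 0.4011
β_Yardley = 0.08875 / 0.04191 = 2.1176
β_Renshaw = 0.08107 / 0.04191 = 1.9344
β_P = Σ w_i β_i = 0.14×0.3154 + 0.19×1.1255 + 0.31×0.4011 + 0.17×2.1176 + 0.19×1.9344 = 1.1099
MRP = 11.24% − 1.84% = 9.40%
E(R_P) = R_f + β_P × MRP = 1.84% + 1.1099 × 9.40% = 12.27%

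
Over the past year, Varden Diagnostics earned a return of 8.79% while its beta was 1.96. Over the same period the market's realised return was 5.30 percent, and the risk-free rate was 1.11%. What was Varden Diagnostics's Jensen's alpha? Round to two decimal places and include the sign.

-0.53%

Market excess return = 5.30% − 1.11% = 4.19%
CAPM benchmark = R_f + β(R_m − R_f) = 1.11% + 1.96 × 4.19% = 9.3224%
α = actual − benchmark = 8.79% − 9.3224% = -0.53%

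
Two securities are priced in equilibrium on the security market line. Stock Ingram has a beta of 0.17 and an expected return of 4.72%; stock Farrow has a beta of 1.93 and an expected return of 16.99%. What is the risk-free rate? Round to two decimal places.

3.53%

Both satisfy E(R) = R_f + β·MRP, so the slope of the SML is
MRP = (16.99% − 4.72%) / (1.93 − 0.17) = 12.27% / 1.76 = 6.9716%
R_f = E(R_Ingram) − β_Ingram·MRP = 4.72% − 0.17 × 6.9716% = 3.5348%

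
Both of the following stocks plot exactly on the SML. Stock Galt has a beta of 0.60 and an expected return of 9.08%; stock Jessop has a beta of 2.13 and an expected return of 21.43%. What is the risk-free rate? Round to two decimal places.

4.24%

Both satisfy E(R) = R_f + β·MRP, so the slope of the SML is
MRP = (21.43% − 9.08%) / (2.13 − 0.60) = 12.35% / 1.53 = 8.0719%
R_f = E(R_Galt) − β_Galt·MRP = 9.08% − 0.60 × 8.0719% = 4.2369%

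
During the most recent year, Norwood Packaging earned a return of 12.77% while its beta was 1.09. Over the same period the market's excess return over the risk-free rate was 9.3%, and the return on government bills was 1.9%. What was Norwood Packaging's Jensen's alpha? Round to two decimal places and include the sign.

+0.73%

CAPM benchmark = R_f + β(R_m − R_f) = 1.9% + 1.09 × 9.3% = 12.0370%
α = actual − benchmark = 12.77% − 12.0370% = +0.73%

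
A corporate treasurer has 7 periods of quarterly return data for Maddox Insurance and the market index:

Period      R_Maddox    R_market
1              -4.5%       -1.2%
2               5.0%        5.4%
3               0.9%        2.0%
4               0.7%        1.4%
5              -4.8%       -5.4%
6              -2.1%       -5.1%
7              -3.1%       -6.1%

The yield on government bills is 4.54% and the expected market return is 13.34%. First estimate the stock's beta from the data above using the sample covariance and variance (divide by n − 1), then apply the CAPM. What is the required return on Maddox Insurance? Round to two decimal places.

Mean R_i = (-4.5 + 5.0 + 0.9 + 0.7 − 4.8 − 2.1 − 3.1) / 7 = -1.1286%
Mean R_m = (-1.2 + 5.4 + 2.0 + 1.4 − 5.4 − 5.1 − 6.1) / 7 = -1.2857%
Σ(R_i − R̄_i)(R_m − R̄_m) = 80.5629  ⇒  Cov = 80.5629 / 6 = 13.4272
Σ(R_m − R̄_m)² = 117.3686  ⇒  Var(R_m) = 117.3686 / 6 = 19.5614
β = Cov / Var(R_m) = 13.4272 / 19.5614 = 0.6864
MRP = 13.34% − 4.54% = 8.80%
E(R) = R_f + β × MRP = 4.54% + 0.6864 × 8.80% = 10.58%

10.58%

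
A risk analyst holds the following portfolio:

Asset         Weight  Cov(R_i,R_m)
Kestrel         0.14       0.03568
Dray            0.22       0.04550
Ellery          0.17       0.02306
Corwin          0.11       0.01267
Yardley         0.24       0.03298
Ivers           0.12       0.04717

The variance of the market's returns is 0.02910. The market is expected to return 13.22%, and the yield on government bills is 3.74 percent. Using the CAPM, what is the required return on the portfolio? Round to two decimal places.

β_Kestrel = 0.03568 / 0.02910 = 1.2261
β_Dray = 0.04550 / 0.02910 = 1.5636
β_Ellery = 0.02306 / 0.02910 = 0.7924
β_Corwin = 0.01267 / 0.02910 = 0.4354
β_Yardley = 0.03298 / 0.02910 = 1.1333
β_Ivers = 0.04717 / 0.02910 = 1.6210
β_P = Σ w_i β_i = 0.14×1.2261 + 0.22×1.5636 + 0.17×0.7924 + 0.11×0.4354 + 0.24×1.1333 + 0.12×1.6210 = 1.1648
MRP = 13.22% − 3.74% = 9.48%
E(R_P) = R_f + β_P × MRP = 3.74% + 1.1648 × 9.48% = 14.78%

14.78%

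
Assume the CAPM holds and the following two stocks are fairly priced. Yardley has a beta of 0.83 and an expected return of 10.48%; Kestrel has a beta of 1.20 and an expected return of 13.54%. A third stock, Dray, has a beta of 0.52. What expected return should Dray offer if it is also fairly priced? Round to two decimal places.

MRP (SML slope) = (13.54% − 10.48%) / (1.20 − 0.83) = 3.06% / 0.37 = 8.2703%
R_f (intercept) = 10.48% − 0.83 × 8.2703% = 3.6157%
E(R_Dray) = R_f + β × MRP = 3.6157% + 0.52 × 8.2703% = 7.92%

7.92%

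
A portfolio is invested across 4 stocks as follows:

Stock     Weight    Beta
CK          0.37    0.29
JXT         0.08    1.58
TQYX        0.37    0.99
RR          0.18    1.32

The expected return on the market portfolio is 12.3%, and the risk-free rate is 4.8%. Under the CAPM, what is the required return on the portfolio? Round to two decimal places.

β_P = Σ w_i β_i = 0.37×0.29 + 0.08×1.58 + 0.37×0.99 + 0.18×1.32 = 0.8376
MRP = 12.3% − 4.8% = 7.50%
E(R_P) = R_f + β_P × MRP = 4.8% + 0.8376 × 7.5% = 11.08%

11.08%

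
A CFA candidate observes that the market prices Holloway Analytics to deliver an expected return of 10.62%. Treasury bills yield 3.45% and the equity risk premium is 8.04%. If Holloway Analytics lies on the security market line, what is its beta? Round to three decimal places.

β = (E(R) − R_f) / MRP = (10.62% − 3.45%) / 8.04% = 7.17% / 8.04% = 0.892

0.892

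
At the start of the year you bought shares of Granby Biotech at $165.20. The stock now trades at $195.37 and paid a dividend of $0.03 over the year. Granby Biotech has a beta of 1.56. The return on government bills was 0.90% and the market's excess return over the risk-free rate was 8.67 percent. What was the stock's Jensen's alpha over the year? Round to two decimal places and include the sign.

Realised HPR = (P1 + D1 − P0) / P0 = (195.37 + 0.03 − 165.20) / 165.20 = 30.20 / 165.20 = 18.2809%
CAPM required = R_f + β·MRP = 0.90% + 1.56 × 8.67% = 14.4252%
α = realised − required = 18.2809% − 14.4252% = +3.86%

+3.86%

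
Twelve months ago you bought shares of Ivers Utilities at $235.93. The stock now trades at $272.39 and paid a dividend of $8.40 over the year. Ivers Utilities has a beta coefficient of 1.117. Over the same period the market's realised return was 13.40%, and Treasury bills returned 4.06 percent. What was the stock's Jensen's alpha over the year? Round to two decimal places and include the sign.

Realised HPR = (P1 + D1 − P0) / P0 = (272.39 + 8.40 − 235.93) / 235.93 = 44.86 / 235.93 = 19.0141%
MRP = 13.40% − 4.06% = 9.34%
CAPM required = R_f + β·MRP = 4.06% + 1.117 × 9.34% = 14.49278%
α = realised − required = 19.0141% − 14.49278% = +4.52%

+4.52%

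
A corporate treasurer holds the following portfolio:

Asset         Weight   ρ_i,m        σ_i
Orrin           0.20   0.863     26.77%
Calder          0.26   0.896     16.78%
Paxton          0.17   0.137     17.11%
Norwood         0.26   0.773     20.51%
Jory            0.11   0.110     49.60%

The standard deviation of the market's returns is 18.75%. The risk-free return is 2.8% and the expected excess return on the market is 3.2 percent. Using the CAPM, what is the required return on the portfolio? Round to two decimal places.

β_Orrin = 0.863 × 26.77% / 18.75% = 1.2321
β_Calder = 0.896 × 16.78% / 18.75% = 0.8019
β_Paxton = 0.137 × 17.11% / 18.75% = 0.1250
β_Norwood = 0.773 × 20.51% / 18.75% = 0.8456
β_Jory = 0.110 × 49.60% / 18.75% = 0.2910
β_P = Σ w_i β_i = 0.20×1.2321 + 0.26×0.8019 + 0.17×0.1250 + 0.26×0.8456 + 0.11×0.2910 = 0.7280
E(R_P) = R_f + β_P × MRP = 2.8% + 0.7280 × 3.2% = 5.13%

5.13%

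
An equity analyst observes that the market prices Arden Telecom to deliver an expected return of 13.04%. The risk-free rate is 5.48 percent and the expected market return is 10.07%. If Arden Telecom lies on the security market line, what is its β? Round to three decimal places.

1.647

MRP = 10.07% − 5.48% = 4.59%
β = (E(R) − R_f) / MRP = (13.04% − 5.48%) / 4.59% = 7.56% / 4.59% = 1.647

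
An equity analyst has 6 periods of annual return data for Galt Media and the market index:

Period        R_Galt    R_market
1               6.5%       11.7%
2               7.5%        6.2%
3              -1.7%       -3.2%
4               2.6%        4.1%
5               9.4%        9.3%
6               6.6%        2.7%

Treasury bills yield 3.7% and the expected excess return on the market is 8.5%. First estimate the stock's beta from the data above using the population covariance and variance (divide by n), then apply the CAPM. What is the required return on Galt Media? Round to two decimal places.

8.95%

Mean R_i = (6.5 + 7.5 − 1.7 + 2.6 + 9.4 + 6.6) / 6 = 5.1500%
Mean R_m = (11.7 + 6.2 − 3.2 + 4.1 + 9.3 + 2.7) / 6 = 5.1333%
Σ(R_i − R̄_i)(R_m − R̄_m) = 85.2700  ⇒  Cov = 85.2700 / 6 = 14.2117
Σ(R_m − R̄_m)² = 138.0533  ⇒  Var(R_m) = 138.0533 / 6 = 23.0089
β = Cov / Var(R_m) = 14.2117 / 23.0089 = 0.6177
E(R) = R_f + β × MRP = 3.7% + 0.6177 × 8.5% = 8.95%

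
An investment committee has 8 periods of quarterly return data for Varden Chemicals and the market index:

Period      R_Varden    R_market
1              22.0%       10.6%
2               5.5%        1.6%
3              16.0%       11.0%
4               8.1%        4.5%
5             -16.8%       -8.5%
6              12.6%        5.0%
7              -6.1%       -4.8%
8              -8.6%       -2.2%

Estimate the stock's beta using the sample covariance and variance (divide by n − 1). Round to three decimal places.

1.853

Mean R_i = (22.0 + 5.5 + 16.0 + 8.1 − 16.8 + 12.6 − 6.1 − 8.6) / 8 = 4.0875%
Mean R_m = (10.6 + 1.6 + 11.0 + 4.5 − 8.5 + 5.0 − 4.8 − 2.2) / 8 = 2.1500%
Σ(R_i − R̄_i)(R_m − R̄_m) = 638.1450  ⇒  Cov = 638.1450 / 7 = 91.1636
Σ(R_m − R̄_m)² = 344.3200  ⇒  Var(R_m) = 344.3200 / 7 = 49.1886
β = Cov / Var(R_m) = 91.1636 / 49.1886 = 1.8533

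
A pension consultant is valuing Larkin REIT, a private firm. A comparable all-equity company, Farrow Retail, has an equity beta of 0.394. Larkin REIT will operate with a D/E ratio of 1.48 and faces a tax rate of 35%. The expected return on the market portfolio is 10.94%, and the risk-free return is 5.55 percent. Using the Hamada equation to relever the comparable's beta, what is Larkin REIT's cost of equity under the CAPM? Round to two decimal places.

9.72%

β_L = β_U × [1 + (1 − t)(D/E)] = 0.394 × [1 + (1 − 0.35) × 1.48]
    = 0.394 × [1 + 0.65 × 1.48] = 0.394 × 1.9620 = 0.7730
MRP = 10.94% − 5.55% = 5.39%
E(R) = R_f + β_L × MRP = 5.55% + 0.7730 × 5.39% = 9.72%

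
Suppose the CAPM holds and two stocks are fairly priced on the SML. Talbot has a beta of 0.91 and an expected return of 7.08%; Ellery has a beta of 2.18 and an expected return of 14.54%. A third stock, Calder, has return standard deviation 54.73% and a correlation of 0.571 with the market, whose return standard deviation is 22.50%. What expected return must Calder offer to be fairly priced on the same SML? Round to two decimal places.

9.89%

MRP = (14.54% − 7.08%) / (2.18 − 0.91) = 5.8740%
R_f = 7.08% − 0.91 × 5.8740% = 1.7347%
β_Calder = ρ·σ_i/σ_m = 0.571 × 54.73 / 22.50 = 1.3889
E(R_Calder) = R_f + β × MRP = 1.7347% + 1.3889 × 5.8740% = 9.89%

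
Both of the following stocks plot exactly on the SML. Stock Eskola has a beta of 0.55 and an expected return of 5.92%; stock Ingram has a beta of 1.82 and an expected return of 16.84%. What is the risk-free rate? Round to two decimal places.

Both satisfy E(R) = R_f + β·MRP, so the slope of the SML is
MRP = (16.84% − 5.92%) / (1.82 − 0.55) = 10.92% / 1.27 = 8.5984%
R_f = E(R_Eskola) − β_Eskola·MRP = 5.92% − 0.55 × 8.5984% = 1.1909%

1.19%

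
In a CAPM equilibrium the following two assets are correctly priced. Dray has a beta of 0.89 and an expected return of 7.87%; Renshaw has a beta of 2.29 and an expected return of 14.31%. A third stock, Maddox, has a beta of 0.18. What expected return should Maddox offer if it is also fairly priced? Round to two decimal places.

4.60%

MRP (SML slope) = (14.31% − 7.87%) / (2.29 − 0.89) = 6.44% / 1.40 = 4.6000%
R_f (intercept) = 7.87% − 0.89 × 4.6000% = 3.7760%
E(R_Maddox) = R_f + β × MRP = 3.7760% + 0.18 × 4.6000% = 4.60%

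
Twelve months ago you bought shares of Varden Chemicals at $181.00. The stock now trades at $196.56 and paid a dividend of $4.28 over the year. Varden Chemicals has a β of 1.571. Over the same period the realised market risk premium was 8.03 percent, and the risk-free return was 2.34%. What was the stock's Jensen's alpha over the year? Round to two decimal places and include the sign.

Realised HPR = (P1 + D1 − P0) / P0 = (196.56 + 4.28 − 181.00) / 181.00 = 19.84 / 181.00 = 10.9613%
CAPM required = R_f + β·MRP = 2.34% + 1.571 × 8.03% = 14.95513%
α = realised − required = 10.9613% − 14.95513% = -3.99%

-3.99%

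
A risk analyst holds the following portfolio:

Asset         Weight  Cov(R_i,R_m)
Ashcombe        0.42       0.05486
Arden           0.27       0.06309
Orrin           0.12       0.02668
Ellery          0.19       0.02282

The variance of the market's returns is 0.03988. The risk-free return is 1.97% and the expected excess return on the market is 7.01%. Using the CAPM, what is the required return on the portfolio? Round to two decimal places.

10.34%

β_Ashcombe = 0.05486 / 0.03988 = 1.3756
β_Arden = 0.06309 / 0.03988 = 1.5820
β_Orrin = 0.02668 / 0.03988 = 0.6690
β_Ellery = 0.02282 / 0.03988 = 0.5722
β_P = Σ w_i β_i = 0.42×1.3756 + 0.27×1.5820 + 0.12×0.6690 + 0.19×0.5722 = 1.1939
E(R_P) = R_f + β_P × MRP = 1.97% + 1.1939 × 7.01% = 10.34%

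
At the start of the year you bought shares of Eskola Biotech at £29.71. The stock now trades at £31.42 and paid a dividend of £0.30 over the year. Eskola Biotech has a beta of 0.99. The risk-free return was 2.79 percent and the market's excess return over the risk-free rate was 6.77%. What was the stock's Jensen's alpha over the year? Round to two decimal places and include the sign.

-2.73%

Realised HPR = (P1 + D1 − P0) / P0 = (31.42 + 0.30 − 29.71) / 29.71 = 2.01 / 29.71 = 6.7654%
CAPM required = R_f + β·MRP = 2.79% + 0.99 × 6.77% = 9.4923%
α = realised − required = 6.7654% − 9.4923% = -2.73%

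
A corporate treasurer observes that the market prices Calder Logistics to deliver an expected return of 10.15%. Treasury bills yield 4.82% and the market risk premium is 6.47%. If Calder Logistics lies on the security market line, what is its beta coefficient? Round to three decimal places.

β = (E(R) − R_f) / MRP = (10.15% − 4.82%) / 6.47% = 5.33% / 6.47% = 0.824

0.824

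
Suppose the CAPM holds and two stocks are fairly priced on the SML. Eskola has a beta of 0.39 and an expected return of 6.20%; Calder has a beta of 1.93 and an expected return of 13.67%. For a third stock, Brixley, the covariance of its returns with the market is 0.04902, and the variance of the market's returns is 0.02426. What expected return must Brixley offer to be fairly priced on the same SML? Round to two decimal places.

MRP = (13.67% − 6.20%) / (1.93 − 0.39) = 4.8506%
R_f = 6.20% − 0.39 × 4.8506% = 4.3083%
β_Brixley = Cov / Var(R_m) = 0.04902 / 0.02426 = 2.0206
E(R_Brixley) = R_f + β × MRP = 4.3083% + 2.0206 × 4.8506% = 14.11%

14.11%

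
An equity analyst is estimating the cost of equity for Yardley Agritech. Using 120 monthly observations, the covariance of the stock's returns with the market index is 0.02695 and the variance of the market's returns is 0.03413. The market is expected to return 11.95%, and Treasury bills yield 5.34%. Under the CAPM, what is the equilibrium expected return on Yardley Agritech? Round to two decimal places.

10.56%

β = Cov(R_i, R_m) / Var(R_m) = 0.02695 / 0.03413 = 0.7896
MRP = 11.95% − 5.34% = 6.61%
E(R) = R_f + β × MRP = 5.34% + 0.7896 × 6.61% = 10.56%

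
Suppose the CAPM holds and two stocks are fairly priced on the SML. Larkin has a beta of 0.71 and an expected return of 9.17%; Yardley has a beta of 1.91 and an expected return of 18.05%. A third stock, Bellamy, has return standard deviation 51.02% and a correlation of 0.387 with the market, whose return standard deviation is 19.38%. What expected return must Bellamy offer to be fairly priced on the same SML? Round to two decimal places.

11.46%

MRP = (18.05% − 9.17%) / (1.91 − 0.71) = 7.4000%
R_f = 9.17% − 0.71 × 7.4000% = 3.9160%
β_Bellamy = ρ·σ_i/σ_m = 0.387 × 51.02 / 19.38 = 1.0188
E(R_Bellamy) = R_f + β × MRP = 3.9160% + 1.0188 × 7.4000% = 11.46%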